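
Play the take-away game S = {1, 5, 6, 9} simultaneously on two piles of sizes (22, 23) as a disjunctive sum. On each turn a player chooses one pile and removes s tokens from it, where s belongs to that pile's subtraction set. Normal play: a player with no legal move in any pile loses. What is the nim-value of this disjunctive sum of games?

1

All piles use S = {1, 5, 6, 9}:
n :  0  1  2  3  4  5  6  7  8  9 10 11 12 13 14 15 16 17 18 19 20 21 22 23
G :  0  1  0  1  0  1  2  3  2  3  2  3  0  1  0  1  0  1  2  3  2  3  2  3
Pile A: G(22) = 2.
Pile B: G(23) = 3.
Combined Grundy value = 2 ⊕ 3 = 1.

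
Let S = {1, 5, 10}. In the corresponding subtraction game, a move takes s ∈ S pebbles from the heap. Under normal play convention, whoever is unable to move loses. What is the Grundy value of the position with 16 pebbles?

1

G(0) = 0
G(1) = mex{0} = 1
G(2) = mex{1} = 0
G(3) = mex{0} = 1
G(4) = mex{1} = 0
G(5) = mex{0,0} = 1
G(6) = mex{1,1} = 0
G(7) = mex{0,0} = 1
G(8) = mex{1,1} = 0
G(9) = mex{0,0} = 1
G(10) = mex{1,1,0} = 2
G(11) = mex{2,0,1} = 3
G(12) = mex{3,1,0} = 2
G(13) = mex{2,0,1} = 3
G(14) = mex{3,1,0} = 2
G(15) = mex{2,2,1} = 0
G(16) = mex{0,3,0} = 1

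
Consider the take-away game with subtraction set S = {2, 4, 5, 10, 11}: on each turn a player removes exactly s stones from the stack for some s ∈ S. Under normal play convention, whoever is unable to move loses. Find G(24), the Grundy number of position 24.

n :  0  1  2  3  4  5  6  7  8  9 10 11 12 13 14 15 16 17 18 19 20 21 22 23 24
G :  0  0  1  1  2  2  3  0  0  1  1  2  2  3  0  0  1  1  2  2  3  0  0  1  1

1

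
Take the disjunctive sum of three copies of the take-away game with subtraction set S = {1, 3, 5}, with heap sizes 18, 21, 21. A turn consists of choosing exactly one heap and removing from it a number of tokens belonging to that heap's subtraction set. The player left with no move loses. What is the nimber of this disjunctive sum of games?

All heaps use S = {1, 3, 5}:
G(0) = 0
G(1) = mex{0} = 1
G(2) = mex{1} = 0
G(3) = mex{0,0} = 1
G(4) = mex{1,1} = 0
G(5) = mex{0,0,0} = 1
G(6) = mex{1,1,1} = 0
G(7) = mex{0,0,0} = 1
G(8) = mex{1,1,1} = 0
G(9) = mex{0,0,0} = 1
G(10) = mex{1,1,1} = 0
G(11) = mex{0,0,0} = 1
G(12) = mex{1,1,1} = 0
G(13) = mex{0,0,0} = 1
G(14) = mex{1,1,1} = 0
G(15) = mex{0,0,0} = 1
G(16) = mex{1,1,1} = 0
G(17) = mex{0,0,0} = 1
G(18) = mex{1,1,1} = 0
G(19) = mex{0,0,0} = 1
G(20) = mex{1,1,1} = 0
G(21) = mex{0,0,0} = 1
Heap A: G(18) = 0.
Heap B: G(21) = 1.
Heap C: G(21) = 1.
Combined Grundy value = 0 ⊕ 1 ⊕ 1 = 0.

0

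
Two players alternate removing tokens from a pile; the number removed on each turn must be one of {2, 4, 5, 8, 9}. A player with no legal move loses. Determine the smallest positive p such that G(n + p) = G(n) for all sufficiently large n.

13

n :  0  1  2  3  4  5  6  7  8  9 10 11 12 13 14 15 16 17 18 19 20 21 22 23 24 25 26 27
G :  0  0  1  1  2  2  3  0  4  1  5  2  3  0  0  1  1  2  2  3  0  4  1  5  2  3  0  0
G(n+13) = G(n) holds for n = 0,…,8 (a full window of length max(S) = 9), so the sequence is purely periodic with period 13.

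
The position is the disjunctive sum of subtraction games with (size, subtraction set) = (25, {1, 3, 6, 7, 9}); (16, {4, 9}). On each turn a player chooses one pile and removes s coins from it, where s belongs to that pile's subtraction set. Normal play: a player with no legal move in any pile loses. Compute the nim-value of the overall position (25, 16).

Pile A, S = {1, 3, 6, 7, 9}:
n :  0  1  2  3  4  5  6  7  8  9 10 11 12 13 14 15 16 17 18 19 20 21 22 23 24 25
G :  0  1  0  1  0  1  2  3  2  3  2  3  0  1  0  1  0  1  2  3  2  3  2  3  0  1
G_A(25) = 1.
Pile B, S = {4, 9}:
G(0) = 0
G(1) = mex{} = 0
G(2) = mex{} = 0
G(3) = mex{} = 0
G(4) = mex{0} = 1
G(5) = mex{0} = 1
G(6) = mex{0} = 1
G(7) = mex{0} = 1
G(8) = mex{1} = 0
G(9) = mex{1,0} = 2
G(10) = mex{1,0} = 2
G(11) = mex{1,0} = 2
G(12) = mex{0,0} = 1
G(13) = mex{2,1} = 0
G(14) = mex{2,1} = 0
G(15) = mex{2,1} = 0
G(16) = mex{1,1} = 0
G_B(16) = 0.
Combined Grundy value = 1 ⊕ 0 = 1.

1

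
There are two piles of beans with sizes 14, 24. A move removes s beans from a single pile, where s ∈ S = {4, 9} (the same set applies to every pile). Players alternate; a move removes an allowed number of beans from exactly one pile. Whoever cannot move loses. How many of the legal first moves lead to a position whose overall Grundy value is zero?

All piles use S = {4, 9}:
n :  0  1  2  3  4  5  6  7  8  9 10 11 12 13 14 15 16 17 18 19 20 21 22 23 24
G :  0  0  0  0  1  1  1  1  0  2  2  2  1  0  0  0  0  1  1  1  1  0  2  2  2
Pile A: G(14) = 0.
Pile B: G(24) = 2.
Combined Grundy value = 0 ⊕ 2 = 2.
A winning move leaves total XOR = 0, i.e. changes one component's Grundy value g to g ⊕ X where X is the current total.
Pile A: need g' = 0⊕2 = 2. Options: 14−4→G=2, 14−9→G=1. Hits: 1.
Pile B: need g' = 2⊕2 = 0. Options: 24−4→G=1, 24−9→G=0. Hits: 1.

2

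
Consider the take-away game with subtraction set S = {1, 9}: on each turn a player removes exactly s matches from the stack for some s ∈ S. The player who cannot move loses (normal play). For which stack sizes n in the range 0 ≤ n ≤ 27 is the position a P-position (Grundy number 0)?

G(0) = 0
G(1) = mex{0} = 1
G(2) = mex{1} = 0
G(3) = mex{0} = 1
G(4) = mex{1} = 0
G(5) = mex{0} = 1
G(6) = mex{1} = 0
G(7) = mex{0} = 1
G(8) = mex{1} = 0
G(9) = mex{0,0} = 1
G(10) = mex{1,1} = 0
G(11) = mex{0,0} = 1
G(12) = mex{1,1} = 0
G(13) = mex{0,0} = 1
G(14) = mex{1,1} = 0
G(15) = mex{0,0} = 1
G(16) = mex{1,1} = 0
G(17) = mex{0,0} = 1
G(18) = mex{1,1} = 0
G(19) = mex{0,0} = 1
G(20) = mex{1,1} = 0
G(21) = mex{0,0} = 1
G(22) = mex{1,1} = 0
G(23) = mex{0,0} = 1
G(24) = mex{1,1} = 0
G(25) = mex{0,0} = 1
G(26) = mex{1,1} = 0
G(27) = mex{0,0} = 1
P-positions are exactly the n with G(n) = 0.

0, 2, 4, 6, 8, 10, 12, 14, 16, 18, 20, 22, 24, 26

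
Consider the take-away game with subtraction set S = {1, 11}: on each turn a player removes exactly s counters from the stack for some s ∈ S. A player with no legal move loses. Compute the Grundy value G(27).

1

n :  0  1  2  3  4  5  6  7  8  9 10 11 12 13 14 15 16 17 18 19 20 21 22 23 24 25 26 27
G :  0  1  0  1  0  1  0  1  0  1  0  1  0  1  0  1  0  1  0  1  0  1  0  1  0  1  0  1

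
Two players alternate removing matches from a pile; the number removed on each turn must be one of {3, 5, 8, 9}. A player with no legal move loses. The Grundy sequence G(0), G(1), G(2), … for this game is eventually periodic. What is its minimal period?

G(0) = 0
G(1) = mex{} = 0
G(2) = mex{} = 0
G(3) = mex{0} = 1
G(4) = mex{0} = 1
G(5) = mex{0,0} = 1
G(6) = mex{1,0} = 2
G(7) = mex{1,0} = 2
G(8) = mex{1,1,0} = 2
G(9) = mex{2,1,0,0} = 3
G(10) = mex{2,1,0,0} = 3
G(11) = mex{2,2,1,0} = 3
G(12) = mex{3,2,1,1} = 0
G(13) = mex{3,2,1,1} = 0
G(14) = mex{3,3,2,1} = 0
G(15) = mex{0,3,2,2} = 1
G(16) = mex{0,3,2,2} = 1
G(17) = mex{0,0,3,2} = 1
G(18) = mex{1,0,3,3} = 2
G(19) = mex{1,0,3,3} = 2
G(20) = mex{1,1,0,3} = 2
G(21) = mex{2,1,0,0} = 3
G(22) = mex{2,1,0,0} = 3
G(23) = mex{2,2,1,0} = 3
G(24) = mex{3,2,1,1} = 0
G(25) = mex{3,2,1,1} = 0
G(n+12) = G(n) holds for n = 0,…,8 (a full window of length max(S) = 9), so the sequence is purely periodic with period 12.

12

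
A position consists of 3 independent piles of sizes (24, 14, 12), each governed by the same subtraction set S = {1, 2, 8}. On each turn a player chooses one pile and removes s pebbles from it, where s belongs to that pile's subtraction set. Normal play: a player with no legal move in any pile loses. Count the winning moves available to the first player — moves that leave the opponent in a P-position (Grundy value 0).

4

All piles use S = {1, 2, 8}:
G(0) = 0
G(1) = mex{0} = 1
G(2) = mex{1,0} = 2
G(3) = mex{2,1} = 0
G(4) = mex{0,2} = 1
G(5) = mex{1,0} = 2
G(6) = mex{2,1} = 0
G(7) = mex{0,2} = 1
G(8) = mex{1,0,0} = 2
G(9) = mex{2,1,1} = 0
G(10) = mex{0,2,2} = 1
G(11) = mex{1,0,0} = 2
G(12) = mex{2,1,1} = 0
G(13) = mex{0,2,2} = 1
G(14) = mex{1,0,0} = 2
G(15) = mex{2,1,1} = 0
G(16) = mex{0,2,2} = 1
G(17) = mex{1,0,0} = 2
G(18) = mex{2,1,1} = 0
G(19) = mex{0,2,2} = 1
G(20) = mex{1,0,0} = 2
G(21) = mex{2,1,1} = 0
G(22) = mex{0,2,2} = 1
G(23) = mex{1,0,0} = 2
G(24) = mex{2,1,1} = 0
Pile A: G(24) = 0.
Pile B: G(14) = 2.
Pile C: G(12) = 0.
Combined Grundy value = 0 ⊕ 2 ⊕ 0 = 2.
A winning move leaves total XOR = 0, i.e. changes one component's Grundy value g to g ⊕ X where X is the current total.
Pile A: need g' = 0⊕2 = 2. Options: 24−1→G=2, 24−2→G=1, 24−8→G=1. Hits: 1.
Pile B: need g' = 2⊕2 = 0. Options: 14−1→G=1, 14−2→G=0, 14−8→G=0. Hits: 2.
Pile C: need g' = 0⊕2 = 2. Options: 12−1→G=2, 12−2→G=1, 12−8→G=1. Hits: 1.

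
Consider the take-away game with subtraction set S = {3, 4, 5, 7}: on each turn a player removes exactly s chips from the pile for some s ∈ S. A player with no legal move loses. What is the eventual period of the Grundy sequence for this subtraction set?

10

G(0) = 0
G(1) = mex{} = 0
G(2) = mex{} = 0
G(3) = mex{0} = 1
G(4) = mex{0,0} = 1
G(5) = mex{0,0,0} = 1
G(6) = mex{1,0,0} = 2
G(7) = mex{1,1,0,0} = 2
G(8) = mex{1,1,1,0} = 2
G(9) = mex{2,1,1,0} = 3
G(10) = mex{2,2,1,1} = 0
G(11) = mex{2,2,2,1} = 0
G(12) = mex{3,2,2,1} = 0
G(13) = mex{0,3,2,2} = 1
G(14) = mex{0,0,3,2} = 1
G(15) = mex{0,0,0,2} = 1
G(16) = mex{1,0,0,3} = 2
G(17) = mex{1,1,0,0} = 2
G(18) = mex{1,1,1,0} = 2
G(19) = mex{2,1,1,0} = 3
G(20) = mex{2,2,1,1} = 0
G(21) = mex{2,2,2,1} = 0
G(n+10) = G(n) holds for n = 0,…,6 (a full window of length max(S) = 7), so the sequence is purely periodic with period 10.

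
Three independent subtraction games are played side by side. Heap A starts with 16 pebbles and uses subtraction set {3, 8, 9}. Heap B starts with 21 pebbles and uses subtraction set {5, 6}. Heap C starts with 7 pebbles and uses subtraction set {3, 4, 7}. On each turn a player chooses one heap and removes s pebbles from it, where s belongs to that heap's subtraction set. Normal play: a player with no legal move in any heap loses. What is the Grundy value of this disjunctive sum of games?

1

Heap A, S = {3, 8, 9}:
n :  0  1  2  3  4  5  6  7  8  9 10 11 12 13 14 15 16
G :  0  0  0  1  1  1  0  0  2  1  1  3  0  0  2  1  1
G_A(16) = 1.
Heap B, S = {5, 6}:
n :  0  1  2  3  4  5  6  7  8  9 10 11 12 13 14 15 16 17 18 19 20 21
G :  0  0  0  0  0  1  1  1  1  1  2  0  0  0  0  0  1  1  1  1  1  2
G_B(21) = 2.
Heap C, S = {3, 4, 7}:
n : 0 1 2 3 4 5 6 7
G : 0 0 0 1 1 1 2 2
G_C(7) = 2.
Combined Grundy value = 1 ⊕ 2 ⊕ 2 = 1.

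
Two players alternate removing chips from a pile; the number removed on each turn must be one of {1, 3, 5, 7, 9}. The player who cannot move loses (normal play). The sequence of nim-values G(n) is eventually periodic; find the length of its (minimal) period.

G(0) = 0
G(1) = mex{0} = 1
G(2) = mex{1} = 0
G(3) = mex{0,0} = 1
G(4) = mex{1,1} = 0
G(5) = mex{0,0,0} = 1
G(6) = mex{1,1,1} = 0
G(7) = mex{0,0,0,0} = 1
G(8) = mex{1,1,1,1} = 0
G(9) = mex{0,0,0,0,0} = 1
G(10) = mex{1,1,1,1,1} = 0
G(11) = mex{0,0,0,0,0} = 1
G(12) = mex{1,1,1,1,1} = 0
G(13) = mex{0,0,0,0,0} = 1
G(14) = mex{1,1,1,1,1} = 0
G(n+2) = G(n) holds for n = 0,…,8 (a full window of length max(S) = 9), so the sequence is purely periodic with period 2.

2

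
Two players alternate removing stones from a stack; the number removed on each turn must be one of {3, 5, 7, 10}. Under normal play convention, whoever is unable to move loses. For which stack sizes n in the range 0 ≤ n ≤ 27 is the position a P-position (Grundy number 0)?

0, 1, 2, 13, 14, 15, 26, 27

G(0) = 0
G(1) = mex{} = 0
G(2) = mex{} = 0
G(3) = mex{0} = 1
G(4) = mex{0} = 1
G(5) = mex{0,0} = 1
G(6) = mex{1,0} = 2
G(7) = mex{1,0,0} = 2
G(8) = mex{1,1,0} = 2
G(9) = mex{2,1,0} = 3
G(10) = mex{2,1,1,0} = 3
G(11) = mex{2,2,1,0} = 3
G(12) = mex{3,2,1,0} = 4
G(13) = mex{3,2,2,1} = 0
G(14) = mex{3,3,2,1} = 0
G(15) = mex{4,3,2,1} = 0
G(16) = mex{0,3,3,2} = 1
G(17) = mex{0,4,3,2} = 1
G(18) = mex{0,0,3,2} = 1
G(19) = mex{1,0,4,3} = 2
G(20) = mex{1,0,0,3} = 2
G(21) = mex{1,1,0,3} = 2
G(22) = mex{2,1,0,4} = 3
G(23) = mex{2,1,1,0} = 3
G(24) = mex{2,2,1,0} = 3
G(25) = mex{3,2,1,0} = 4
G(26) = mex{3,2,2,1} = 0
G(27) = mex{3,3,2,1} = 0
P-positions are exactly the n with G(n) = 0.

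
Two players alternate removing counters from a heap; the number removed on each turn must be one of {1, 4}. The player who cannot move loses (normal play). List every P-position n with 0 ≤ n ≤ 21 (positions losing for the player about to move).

0, 2, 5, 7, 10, 12, 15, 17, 20

n :  0  1  2  3  4  5  6  7  8  9 10 11 12 13 14 15 16 17 18 19 20 21
G :  0  1  0  1  2  0  1  0  1  2  0  1  0  1  2  0  1  0  1  2  0  1
P-positions are exactly the n with G(n) = 0.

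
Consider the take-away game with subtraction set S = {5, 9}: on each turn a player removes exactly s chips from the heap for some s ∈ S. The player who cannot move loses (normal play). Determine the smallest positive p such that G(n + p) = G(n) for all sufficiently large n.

14

G(0) = 0
G(1) = mex{} = 0
G(2) = mex{} = 0
G(3) = mex{} = 0
G(4) = mex{} = 0
G(5) = mex{0} = 1
G(6) = mex{0} = 1
G(7) = mex{0} = 1
G(8) = mex{0} = 1
G(9) = mex{0,0} = 1
G(10) = mex{1,0} = 2
G(11) = mex{1,0} = 2
G(12) = mex{1,0} = 2
G(13) = mex{1,0} = 2
G(14) = mex{1,1} = 0
G(15) = mex{2,1} = 0
G(16) = mex{2,1} = 0
G(17) = mex{2,1} = 0
G(18) = mex{2,1} = 0
G(19) = mex{0,2} = 1
G(20) = mex{0,2} = 1
G(21) = mex{0,2} = 1
G(22) = mex{0,2} = 1
G(23) = mex{0,0} = 1
G(24) = mex{1,0} = 2
G(25) = mex{1,0} = 2
G(26) = mex{1,0} = 2
G(27) = mex{1,0} = 2
G(28) = mex{1,1} = 0
G(29) = mex{2,1} = 0
G(n+14) = G(n) holds for n = 0,…,8 (a full window of length max(S) = 9), so the sequence is purely periodic with period 14.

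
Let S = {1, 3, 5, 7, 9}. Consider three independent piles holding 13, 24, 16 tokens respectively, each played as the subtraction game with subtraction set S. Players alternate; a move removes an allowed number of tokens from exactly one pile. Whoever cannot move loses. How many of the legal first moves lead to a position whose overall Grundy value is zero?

All piles use S = {1, 3, 5, 7, 9}:
G(0) = 0
G(1) = mex{0} = 1
G(2) = mex{1} = 0
G(3) = mex{0,0} = 1
G(4) = mex{1,1} = 0
G(5) = mex{0,0,0} = 1
G(6) = mex{1,1,1} = 0
G(7) = mex{0,0,0,0} = 1
G(8) = mex{1,1,1,1} = 0
G(9) = mex{0,0,0,0,0} = 1
G(10) = mex{1,1,1,1,1} = 0
G(11) = mex{0,0,0,0,0} = 1
G(12) = mex{1,1,1,1,1} = 0
G(13) = mex{0,0,0,0,0} = 1
G(14) = mex{1,1,1,1,1} = 0
G(15) = mex{0,0,0,0,0} = 1
G(16) = mex{1,1,1,1,1} = 0
G(17) = mex{0,0,0,0,0} = 1
G(18) = mex{1,1,1,1,1} = 0
G(19) = mex{0,0,0,0,0} = 1
G(20) = mex{1,1,1,1,1} = 0
G(21) = mex{0,0,0,0,0} = 1
G(22) = mex{1,1,1,1,1} = 0
G(23) = mex{0,0,0,0,0} = 1
G(24) = mex{1,1,1,1,1} = 0
Pile A: G(13) = 1.
Pile B: G(24) = 0.
Pile C: G(16) = 0.
Combined Grundy value = 1 ⊕ 0 ⊕ 0 = 1.
A winning move leaves total XOR = 0, i.e. changes one component's Grundy value g to g ⊕ X where X is the current total.
Pile A: need g' = 1⊕1 = 0. Options: 13−1→G=0, 13−3→G=0, 13−5→G=0, 13−7→G=0, 13−9→G=0. Hits: 5.
Pile B: need g' = 0⊕1 = 1. Options: 24−1→G=1, 24−3→G=1, 24−5→G=1, 24−7→G=1, 24−9→G=1. Hits: 5.
Pile C: need g' = 0⊕1 = 1. Options: 16−1→G=1, 16−3→G=1, 16−5→G=1, 16−7→G=1, 16−9→G=1. Hits: 5.

15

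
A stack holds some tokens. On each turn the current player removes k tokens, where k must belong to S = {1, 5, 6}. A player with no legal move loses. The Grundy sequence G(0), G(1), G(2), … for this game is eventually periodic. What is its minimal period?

G(0) = 0
G(1) = mex{0} = 1
G(2) = mex{1} = 0
G(3) = mex{0} = 1
G(4) = mex{1} = 0
G(5) = mex{0,0} = 1
G(6) = mex{1,1,0} = 2
G(7) = mex{2,0,1} = 3
G(8) = mex{3,1,0} = 2
G(9) = mex{2,0,1} = 3
G(10) = mex{3,1,0} = 2
G(11) = mex{2,2,1} = 0
G(12) = mex{0,3,2} = 1
G(13) = mex{1,2,3} = 0
G(14) = mex{0,3,2} = 1
G(15) = mex{1,2,3} = 0
G(16) = mex{0,0,2} = 1
G(17) = mex{1,1,0} = 2
G(18) = mex{2,0,1} = 3
G(19) = mex{3,1,0} = 2
G(20) = mex{2,0,1} = 3
G(21) = mex{3,1,0} = 2
G(22) = mex{2,2,1} = 0
G(23) = mex{0,3,2} = 1
G(n+11) = G(n) holds for n = 0,…,5 (a full window of length max(S) = 6), so the sequence is purely periodic with period 11.

11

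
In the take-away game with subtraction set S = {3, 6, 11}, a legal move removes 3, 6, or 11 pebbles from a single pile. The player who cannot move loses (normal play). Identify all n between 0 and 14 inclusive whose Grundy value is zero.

0, 1, 2, 9, 10, 14

G(0) = 0
G(1) = mex{} = 0
G(2) = mex{} = 0
G(3) = mex{0} = 1
G(4) = mex{0} = 1
G(5) = mex{0} = 1
G(6) = mex{1,0} = 2
G(7) = mex{1,0} = 2
G(8) = mex{1,0} = 2
G(9) = mex{2,1} = 0
G(10) = mex{2,1} = 0
G(11) = mex{2,1,0} = 3
G(12) = mex{0,2,0} = 1
G(13) = mex{0,2,0} = 1
G(14) = mex{3,2,1} = 0
P-positions are exactly the n with G(n) = 0.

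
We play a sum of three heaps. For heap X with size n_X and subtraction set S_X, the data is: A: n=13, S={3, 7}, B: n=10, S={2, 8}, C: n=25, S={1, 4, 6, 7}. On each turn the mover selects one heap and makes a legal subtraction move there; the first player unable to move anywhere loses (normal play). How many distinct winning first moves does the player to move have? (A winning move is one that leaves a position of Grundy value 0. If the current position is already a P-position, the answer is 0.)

Heap A, S = {3, 7}:
n :  0  1  2  3  4  5  6  7  8  9 10 11 12 13
G :  0  0  0  1  1  1  0  2  2  1  0  0  0  1
G_A(13) = 1.
Heap B, S = {2, 8}:
n :  0  1  2  3  4  5  6  7  8  9 10
G :  0  0  1  1  0  0  1  1  2  2  0
G_B(10) = 0.
Heap C, S = {1, 4, 6, 7}:
G(0) = 0
G(1) = mex{0} = 1
G(2) = mex{1} = 0
G(3) = mex{0} = 1
G(4) = mex{1,0} = 2
G(5) = mex{2,1} = 0
G(6) = mex{0,0,0} = 1
G(7) = mex{1,1,1,0} = 2
G(8) = mex{2,2,0,1} = 3
G(9) = mex{3,0,1,0} = 2
G(10) = mex{2,1,2,1} = 0
G(11) = mex{0,2,0,2} = 1
G(12) = mex{1,3,1,0} = 2
G(13) = mex{2,2,2,1} = 0
G(14) = mex{0,0,3,2} = 1
G(15) = mex{1,1,2,3} = 0
G(16) = mex{0,2,0,2} = 1
G(17) = mex{1,0,1,0} = 2
G(18) = mex{2,1,2,1} = 0
G(19) = mex{0,0,0,2} = 1
G(20) = mex{1,1,1,0} = 2
G(21) = mex{2,2,0,1} = 3
G(22) = mex{3,0,1,0} = 2
G(23) = mex{2,1,2,1} = 0
G(24) = mex{0,2,0,2} = 1
G(25) = mex{1,3,1,0} = 2
G_C(25) = 2.
Combined Grundy value = 1 ⊕ 0 ⊕ 2 = 3.
A winning move leaves total XOR = 0, i.e. changes one component's Grundy value g to g ⊕ X where X is the current total.
Heap A: need g' = 1⊕3 = 2. Options: 13−3→G=0, 13−7→G=0. Hits: 0.
Heap B: need g' = 0⊕3 = 3. Options: 10−2→G=2, 10−8→G=1. Hits: 0.
Heap C: need g' = 2⊕3 = 1. Options: 25−1→G=1, 25−4→G=3, 25−6→G=1, 25−7→G=0. Hits: 2.

2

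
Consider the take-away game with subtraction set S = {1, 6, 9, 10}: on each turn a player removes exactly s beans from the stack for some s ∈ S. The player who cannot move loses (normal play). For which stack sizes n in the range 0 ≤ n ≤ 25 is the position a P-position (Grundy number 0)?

n :  0  1  2  3  4  5  6  7  8  9 10 11 12 13 14 15 16 17 18 19 20 21 22 23 24 25
G :  0  1  0  1  0  1  2  0  1  2  3  2  3  2  3  0  1  3  0  1  0  1  0  1  2  3
P-positions are exactly the n with G(n) = 0.

0, 2, 4, 7, 15, 18, 20, 22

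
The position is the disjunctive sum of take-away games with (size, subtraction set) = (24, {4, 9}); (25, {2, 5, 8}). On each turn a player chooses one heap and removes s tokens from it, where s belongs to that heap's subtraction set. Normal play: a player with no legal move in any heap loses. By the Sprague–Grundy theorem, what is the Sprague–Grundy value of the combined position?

0

Heap A, S = {4, 9}:
n :  0  1  2  3  4  5  6  7  8  9 10 11 12 13 14 15 16 17 18 19 20 21 22 23 24
G :  0  0  0  0  1  1  1  1  0  2  2  2  1  0  0  0  0  1  1  1  1  0  2  2  2
G_A(24) = 2.
Heap B, S = {2, 5, 8}:
G(0) = 0
G(1) = mex{} = 0
G(2) = mex{0} = 1
G(3) = mex{0} = 1
G(4) = mex{1} = 0
G(5) = mex{1,0} = 2
G(6) = mex{0,0} = 1
G(7) = mex{2,1} = 0
G(8) = mex{1,1,0} = 2
G(9) = mex{0,0,0} = 1
G(10) = mex{2,2,1} = 0
G(11) = mex{1,1,1} = 0
G(12) = mex{0,0,0} = 1
G(13) = mex{0,2,2} = 1
G(14) = mex{1,1,1} = 0
G(15) = mex{1,0,0} = 2
G(16) = mex{0,0,2} = 1
G(17) = mex{2,1,1} = 0
G(18) = mex{1,1,0} = 2
G(19) = mex{0,0,0} = 1
G(20) = mex{2,2,1} = 0
G(21) = mex{1,1,1} = 0
G(22) = mex{0,0,0} = 1
G(23) = mex{0,2,2} = 1
G(24) = mex{1,1,1} = 0
G(25) = mex{1,0,0} = 2
G_B(25) = 2.
Combined Grundy value = 2 ⊕ 2 = 0.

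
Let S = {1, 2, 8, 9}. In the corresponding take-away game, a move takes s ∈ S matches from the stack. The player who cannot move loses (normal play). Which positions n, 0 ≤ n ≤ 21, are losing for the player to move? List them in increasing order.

0, 3, 6, 10, 13, 16, 20

n :  0  1  2  3  4  5  6  7  8  9 10 11 12 13 14 15 16 17 18 19 20 21
G :  0  1  2  0  1  2  0  1  2  3  0  1  2  0  1  2  0  1  2  3  0  1
P-positions are exactly the n with G(n) = 0.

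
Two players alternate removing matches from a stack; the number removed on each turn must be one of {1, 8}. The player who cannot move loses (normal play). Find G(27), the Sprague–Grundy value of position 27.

0

n :  0  1  2  3  4  5  6  7  8  9 10 11 12 13 14 15 16 17 18 19 20 21 22 23 24 25 26 27
G :  0  1  0  1  0  1  0  1  2  0  1  0  1  0  1  0  1  2  0  1  0  1  0  1  0  1  2  0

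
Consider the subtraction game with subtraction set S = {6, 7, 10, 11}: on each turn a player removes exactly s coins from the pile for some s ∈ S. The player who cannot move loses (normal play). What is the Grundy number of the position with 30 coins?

n :  0  1  2  3  4  5  6  7  8  9 10 11 12 13 14 15 16 17 18 19 20 21 22 23 24 25 26 27 28 29 30
G :  0  0  0  0  0  0  1  1  1  1  1  1  2  2  2  2  2  0  0  0  0  0  0  1  1  1  1  1  1  2  2

2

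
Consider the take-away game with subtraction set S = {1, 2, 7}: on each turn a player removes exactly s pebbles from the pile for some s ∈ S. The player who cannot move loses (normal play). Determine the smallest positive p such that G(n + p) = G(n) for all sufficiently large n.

3

n :  0  1  2  3  4  5  6  7  8  9 10 11 12 13 14
G :  0  1  2  0  1  2  0  1  2  0  1  2  0  1  2
G(n+3) = G(n) holds for n = 0,…,6 (a full window of length max(S) = 7), so the sequence is purely periodic with period 3.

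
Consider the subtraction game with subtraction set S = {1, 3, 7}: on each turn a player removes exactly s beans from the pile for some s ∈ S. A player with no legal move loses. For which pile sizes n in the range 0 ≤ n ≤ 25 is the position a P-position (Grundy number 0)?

0, 2, 4, 6, 8, 10, 12, 14, 16, 18, 20, 22, 24

G(0) = 0
G(1) = mex{0} = 1
G(2) = mex{1} = 0
G(3) = mex{0,0} = 1
G(4) = mex{1,1} = 0
G(5) = mex{0,0} = 1
G(6) = mex{1,1} = 0
G(7) = mex{0,0,0} = 1
G(8) = mex{1,1,1} = 0
G(9) = mex{0,0,0} = 1
G(10) = mex{1,1,1} = 0
G(11) = mex{0,0,0} = 1
G(12) = mex{1,1,1} = 0
G(13) = mex{0,0,0} = 1
G(14) = mex{1,1,1} = 0
G(15) = mex{0,0,0} = 1
G(16) = mex{1,1,1} = 0
G(17) = mex{0,0,0} = 1
G(18) = mex{1,1,1} = 0
G(19) = mex{0,0,0} = 1
G(20) = mex{1,1,1} = 0
G(21) = mex{0,0,0} = 1
G(22) = mex{1,1,1} = 0
G(23) = mex{0,0,0} = 1
G(24) = mex{1,1,1} = 0
G(25) = mex{0,0,0} = 1
P-positions are exactly the n with G(n) = 0.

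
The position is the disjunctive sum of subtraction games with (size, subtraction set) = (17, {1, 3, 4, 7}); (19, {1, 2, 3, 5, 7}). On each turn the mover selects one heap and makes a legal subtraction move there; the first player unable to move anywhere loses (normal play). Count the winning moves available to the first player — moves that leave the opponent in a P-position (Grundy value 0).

2

Heap A, S = {1, 3, 4, 7}:
n :  0  1  2  3  4  5  6  7  8  9 10 11 12 13 14 15 16 17
G :  0  1  0  1  2  3  2  3  0  1  0  1  2  3  2  3  0  1
G_A(17) = 1.
Heap B, S = {1, 2, 3, 5, 7}:
n :  0  1  2  3  4  5  6  7  8  9 10 11 12 13 14 15 16 17 18 19
G :  0  1  2  3  0  1  2  3  0  1  2  3  0  1  2  3  0  1  2  3
G_B(19) = 3.
Combined Grundy value = 1 ⊕ 3 = 2.
A winning move leaves total XOR = 0, i.e. changes one component's Grundy value g to g ⊕ X where X is the current total.
Heap A: need g' = 1⊕2 = 3. Options: 17−1→G=0, 17−3→G=2, 17−4→G=3, 17−7→G=0. Hits: 1.
Heap B: need g' = 3⊕2 = 1. Options: 19−1→G=2, 19−2→G=1, 19−3→G=0, 19−5→G=2, 19−7→G=0. Hits: 1.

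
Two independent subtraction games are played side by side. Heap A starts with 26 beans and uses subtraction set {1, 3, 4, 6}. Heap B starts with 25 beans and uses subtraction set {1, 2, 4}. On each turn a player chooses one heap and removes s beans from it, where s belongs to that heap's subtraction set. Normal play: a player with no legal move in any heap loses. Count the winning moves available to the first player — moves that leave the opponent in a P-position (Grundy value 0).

Heap A, S = {1, 3, 4, 6}:
n :  0  1  2  3  4  5  6  7  8  9 10 11 12 13 14 15 16 17 18 19 20 21 22 23 24 25 26
G :  0  1  0  1  2  3  2  0  1  0  1  2  3  2  0  1  0  1  2  3  2  0  1  0  1  2  3
G_A(26) = 3.
Heap B, S = {1, 2, 4}:
n :  0  1  2  3  4  5  6  7  8  9 10 11 12 13 14 15 16 17 18 19 20 21 22 23 24 25
G :  0  1  2  0  1  2  0  1  2  0  1  2  0  1  2  0  1  2  0  1  2  0  1  2  0  1
G_B(25) = 1.
Combined Grundy value = 3 ⊕ 1 = 2.
A winning move leaves total XOR = 0, i.e. changes one component's Grundy value g to g ⊕ X where X is the current total.
Heap A: need g' = 3⊕2 = 1. Options: 26−1→G=2, 26−3→G=0, 26−4→G=1, 26−6→G=2. Hits: 1.
Heap B: need g' = 1⊕2 = 3. Options: 25−1→G=0, 25−2→G=2, 25−4→G=0. Hits: 0.

1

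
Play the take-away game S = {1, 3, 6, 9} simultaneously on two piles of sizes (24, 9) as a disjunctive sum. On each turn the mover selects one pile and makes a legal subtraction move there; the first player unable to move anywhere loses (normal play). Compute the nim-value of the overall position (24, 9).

3

All piles use S = {1, 3, 6, 9}:
G(0) = 0
G(1) = mex{0} = 1
G(2) = mex{1} = 0
G(3) = mex{0,0} = 1
G(4) = mex{1,1} = 0
G(5) = mex{0,0} = 1
G(6) = mex{1,1,0} = 2
G(7) = mex{2,0,1} = 3
G(8) = mex{3,1,0} = 2
G(9) = mex{2,2,1,0} = 3
G(10) = mex{3,3,0,1} = 2
G(11) = mex{2,2,1,0} = 3
G(12) = mex{3,3,2,1} = 0
G(13) = mex{0,2,3,0} = 1
G(14) = mex{1,3,2,1} = 0
G(15) = mex{0,0,3,2} = 1
G(16) = mex{1,1,2,3} = 0
G(17) = mex{0,0,3,2} = 1
G(18) = mex{1,1,0,3} = 2
G(19) = mex{2,0,1,2} = 3
G(20) = mex{3,1,0,3} = 2
G(21) = mex{2,2,1,0} = 3
G(22) = mex{3,3,0,1} = 2
G(23) = mex{2,2,1,0} = 3
G(24) = mex{3,3,2,1} = 0
Pile A: G(24) = 0.
Pile B: G(9) = 3.
Combined Grundy value = 0 ⊕ 3 = 3.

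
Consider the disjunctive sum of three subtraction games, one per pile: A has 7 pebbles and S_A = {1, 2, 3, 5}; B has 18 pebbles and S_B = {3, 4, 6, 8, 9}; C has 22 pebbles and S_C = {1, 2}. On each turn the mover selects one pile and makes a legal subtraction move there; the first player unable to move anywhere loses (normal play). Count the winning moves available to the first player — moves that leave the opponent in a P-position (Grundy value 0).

0

Pile A, S = {1, 2, 3, 5}:
G(0) = 0
G(1) = mex{0} = 1
G(2) = mex{1,0} = 2
G(3) = mex{2,1,0} = 3
G(4) = mex{3,2,1} = 0
G(5) = mex{0,3,2,0} = 1
G(6) = mex{1,0,3,1} = 2
G(7) = mex{2,1,0,2} = 3
G_A(7) = 3.
Pile B, S = {3, 4, 6, 8, 9}:
G(0) = 0
G(1) = mex{} = 0
G(2) = mex{} = 0
G(3) = mex{0} = 1
G(4) = mex{0,0} = 1
G(5) = mex{0,0} = 1
G(6) = mex{1,0,0} = 2
G(7) = mex{1,1,0} = 2
G(8) = mex{1,1,0,0} = 2
G(9) = mex{2,1,1,0,0} = 3
G(10) = mex{2,2,1,0,0} = 3
G(11) = mex{2,2,1,1,0} = 3
G(12) = mex{3,2,2,1,1} = 0
G(13) = mex{3,3,2,1,1} = 0
G(14) = mex{3,3,2,2,1} = 0
G(15) = mex{0,3,3,2,2} = 1
G(16) = mex{0,0,3,2,2} = 1
G(17) = mex{0,0,3,3,2} = 1
G(18) = mex{1,0,0,3,3} = 2
G_B(18) = 2.
Pile C, S = {1, 2}:
n :  0  1  2  3  4  5  6  7  8  9 10 11 12 13 14 15 16 17 18 19 20 21 22
G :  0  1  2  0  1  2  0  1  2  0  1  2  0  1  2  0  1  2  0  1  2  0  1
G_C(22) = 1.
Combined Grundy value = 3 ⊕ 2 ⊕ 1 = 0.
A winning move leaves total XOR = 0, i.e. changes one component's Grundy value g to g ⊕ X where X is the current total.
Pile A: target g' = 3⊕0 = 3, but every legal move changes the Grundy value (mex property), so 0 moves.
Pile B: target g' = 2⊕0 = 2, but every legal move changes the Grundy value (mex property), so 0 moves.
Pile C: target g' = 1⊕0 = 1, but every legal move changes the Grundy value (mex property), so 0 moves.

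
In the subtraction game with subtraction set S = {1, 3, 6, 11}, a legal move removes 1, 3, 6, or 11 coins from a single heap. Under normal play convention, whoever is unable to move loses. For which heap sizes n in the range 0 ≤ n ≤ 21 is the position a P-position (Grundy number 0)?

G(0) = 0
G(1) = mex{0} = 1
G(2) = mex{1} = 0
G(3) = mex{0,0} = 1
G(4) = mex{1,1} = 0
G(5) = mex{0,0} = 1
G(6) = mex{1,1,0} = 2
G(7) = mex{2,0,1} = 3
G(8) = mex{3,1,0} = 2
G(9) = mex{2,2,1} = 0
G(10) = mex{0,3,0} = 1
G(11) = mex{1,2,1,0} = 3
G(12) = mex{3,0,2,1} = 4
G(13) = mex{4,1,3,0} = 2
G(14) = mex{2,3,2,1} = 0
G(15) = mex{0,4,0,0} = 1
G(16) = mex{1,2,1,1} = 0
G(17) = mex{0,0,3,2} = 1
G(18) = mex{1,1,4,3} = 0
G(19) = mex{0,0,2,2} = 1
G(20) = mex{1,1,0,0} = 2
G(21) = mex{2,0,1,1} = 3
P-positions are exactly the n with G(n) = 0.

0, 2, 4, 9, 14, 16, 18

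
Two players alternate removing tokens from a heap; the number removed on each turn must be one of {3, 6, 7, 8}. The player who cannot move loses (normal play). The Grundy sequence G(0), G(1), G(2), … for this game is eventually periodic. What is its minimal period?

G(0) = 0
G(1) = mex{} = 0
G(2) = mex{} = 0
G(3) = mex{0} = 1
G(4) = mex{0} = 1
G(5) = mex{0} = 1
G(6) = mex{1,0} = 2
G(7) = mex{1,0,0} = 2
G(8) = mex{1,0,0,0} = 2
G(9) = mex{2,1,0,0} = 3
G(10) = mex{2,1,1,0} = 3
G(11) = mex{2,1,1,1} = 0
G(12) = mex{3,2,1,1} = 0
G(13) = mex{3,2,2,1} = 0
G(14) = mex{0,2,2,2} = 1
G(15) = mex{0,3,2,2} = 1
G(16) = mex{0,3,3,2} = 1
G(17) = mex{1,0,3,3} = 2
G(18) = mex{1,0,0,3} = 2
G(19) = mex{1,0,0,0} = 2
G(20) = mex{2,1,0,0} = 3
G(21) = mex{2,1,1,0} = 3
G(22) = mex{2,1,1,1} = 0
G(23) = mex{3,2,1,1} = 0
G(n+11) = G(n) holds for n = 0,…,7 (a full window of length max(S) = 8), so the sequence is purely periodic with period 11.

11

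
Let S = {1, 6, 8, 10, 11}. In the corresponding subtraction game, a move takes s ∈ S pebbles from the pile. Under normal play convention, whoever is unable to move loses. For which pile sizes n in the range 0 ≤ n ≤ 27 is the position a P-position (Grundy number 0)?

G(0) = 0
G(1) = mex{0} = 1
G(2) = mex{1} = 0
G(3) = mex{0} = 1
G(4) = mex{1} = 0
G(5) = mex{0} = 1
G(6) = mex{1,0} = 2
G(7) = mex{2,1} = 0
G(8) = mex{0,0,0} = 1
G(9) = mex{1,1,1} = 0
G(10) = mex{0,0,0,0} = 1
G(11) = mex{1,1,1,1,0} = 2
G(12) = mex{2,2,0,0,1} = 3
G(13) = mex{3,0,1,1,0} = 2
G(14) = mex{2,1,2,0,1} = 3
G(15) = mex{3,0,0,1,0} = 2
G(16) = mex{2,1,1,2,1} = 0
G(17) = mex{0,2,0,0,2} = 1
G(18) = mex{1,3,1,1,0} = 2
G(19) = mex{2,2,2,0,1} = 3
G(20) = mex{3,3,3,1,0} = 2
G(21) = mex{2,2,2,2,1} = 0
G(22) = mex{0,0,3,3,2} = 1
G(23) = mex{1,1,2,2,3} = 0
G(24) = mex{0,2,0,3,2} = 1
G(25) = mex{1,3,1,2,3} = 0
G(26) = mex{0,2,2,0,2} = 1
G(27) = mex{1,0,3,1,0} = 2
P-positions are exactly the n with G(n) = 0.

0, 2, 4, 7, 9, 16, 21, 23, 25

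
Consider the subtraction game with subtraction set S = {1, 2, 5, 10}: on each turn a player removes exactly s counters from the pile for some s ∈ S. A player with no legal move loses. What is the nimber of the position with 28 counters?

1

G(0) = 0
G(1) = mex{0} = 1
G(2) = mex{1,0} = 2
G(3) = mex{2,1} = 0
G(4) = mex{0,2} = 1
G(5) = mex{1,0,0} = 2
G(6) = mex{2,1,1} = 0
G(7) = mex{0,2,2} = 1
G(8) = mex{1,0,0} = 2
G(9) = mex{2,1,1} = 0
G(10) = mex{0,2,2,0} = 1
G(11) = mex{1,0,0,1} = 2
G(12) = mex{2,1,1,2} = 0
G(13) = mex{0,2,2,0} = 1
G(14) = mex{1,0,0,1} = 2
G(15) = mex{2,1,1,2} = 0
G(16) = mex{0,2,2,0} = 1
G(17) = mex{1,0,0,1} = 2
G(18) = mex{2,1,1,2} = 0
G(19) = mex{0,2,2,0} = 1
G(20) = mex{1,0,0,1} = 2
G(21) = mex{2,1,1,2} = 0
G(22) = mex{0,2,2,0} = 1
G(23) = mex{1,0,0,1} = 2
G(24) = mex{2,1,1,2} = 0
G(25) = mex{0,2,2,0} = 1
G(26) = mex{1,0,0,1} = 2
G(27) = mex{2,1,1,2} = 0
G(28) = mex{0,2,2,0} = 1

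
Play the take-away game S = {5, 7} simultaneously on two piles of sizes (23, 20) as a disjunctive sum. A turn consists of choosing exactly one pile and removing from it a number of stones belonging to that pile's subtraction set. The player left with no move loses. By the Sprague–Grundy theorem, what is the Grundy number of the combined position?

3

All piles use S = {5, 7}:
G(0) = 0
G(1) = mex{} = 0
G(2) = mex{} = 0
G(3) = mex{} = 0
G(4) = mex{} = 0
G(5) = mex{0} = 1
G(6) = mex{0} = 1
G(7) = mex{0,0} = 1
G(8) = mex{0,0} = 1
G(9) = mex{0,0} = 1
G(10) = mex{1,0} = 2
G(11) = mex{1,0} = 2
G(12) = mex{1,1} = 0
G(13) = mex{1,1} = 0
G(14) = mex{1,1} = 0
G(15) = mex{2,1} = 0
G(16) = mex{2,1} = 0
G(17) = mex{0,2} = 1
G(18) = mex{0,2} = 1
G(19) = mex{0,0} = 1
G(20) = mex{0,0} = 1
G(21) = mex{0,0} = 1
G(22) = mex{1,0} = 2
G(23) = mex{1,0} = 2
Pile A: G(23) = 2.
Pile B: G(20) = 1.
Combined Grundy value = 2 ⊕ 1 = 3.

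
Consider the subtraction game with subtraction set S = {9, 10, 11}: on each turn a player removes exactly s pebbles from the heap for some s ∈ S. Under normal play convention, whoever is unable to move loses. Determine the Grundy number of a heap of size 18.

2

G(0) = 0
G(1) = mex{} = 0
G(2) = mex{} = 0
G(3) = mex{} = 0
G(4) = mex{} = 0
G(5) = mex{} = 0
G(6) = mex{} = 0
G(7) = mex{} = 0
G(8) = mex{} = 0
G(9) = mex{0} = 1
G(10) = mex{0,0} = 1
G(11) = mex{0,0,0} = 1
G(12) = mex{0,0,0} = 1
G(13) = mex{0,0,0} = 1
G(14) = mex{0,0,0} = 1
G(15) = mex{0,0,0} = 1
G(16) = mex{0,0,0} = 1
G(17) = mex{0,0,0} = 1
G(18) = mex{1,0,0} = 2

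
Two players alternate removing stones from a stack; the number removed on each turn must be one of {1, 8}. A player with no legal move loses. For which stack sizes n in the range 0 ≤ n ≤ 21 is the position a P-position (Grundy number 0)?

n :  0  1  2  3  4  5  6  7  8  9 10 11 12 13 14 15 16 17 18 19 20 21
G :  0  1  0  1  0  1  0  1  2  0  1  0  1  0  1  0  1  2  0  1  0  1
P-positions are exactly the n with G(n) = 0.

0, 2, 4, 6, 9, 11, 13, 15, 18, 20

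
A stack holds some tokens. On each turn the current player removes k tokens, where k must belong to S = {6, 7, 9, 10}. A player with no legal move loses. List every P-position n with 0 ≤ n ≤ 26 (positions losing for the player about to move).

0, 1, 2, 3, 4, 5, 16, 17, 18, 19, 20, 21

n :  0  1  2  3  4  5  6  7  8  9 10 11 12 13 14 15 16 17 18 19 20 21 22 23 24 25 26
G :  0  0  0  0  0  0  1  1  1  1  1  1  2  2  2  2  0  0  0  0  0  0  1  1  1  1  1
P-positions are exactly the n with G(n) = 0.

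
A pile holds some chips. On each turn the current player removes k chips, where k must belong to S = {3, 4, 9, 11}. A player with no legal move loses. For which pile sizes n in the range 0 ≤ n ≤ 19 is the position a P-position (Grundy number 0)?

n :  0  1  2  3  4  5  6  7  8  9 10 11 12 13 14 15 16 17 18 19
G :  0  0  0  1  1  1  2  0  0  3  1  1  2  2  0  0  3  1  1  2
P-positions are exactly the n with G(n) = 0.

0, 1, 2, 7, 8, 14, 15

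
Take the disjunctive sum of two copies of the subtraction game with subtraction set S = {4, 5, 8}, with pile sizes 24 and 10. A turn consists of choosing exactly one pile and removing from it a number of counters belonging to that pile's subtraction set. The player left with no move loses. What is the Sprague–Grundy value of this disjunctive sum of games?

All piles use S = {4, 5, 8}:
n :  0  1  2  3  4  5  6  7  8  9 10 11 12 13 14 15 16 17 18 19 20 21 22 23 24
G :  0  0  0  0  1  1  1  1  2  2  2  2  0  0  0  0  1  1  1  1  2  2  2  2  0
Pile A: G(24) = 0.
Pile B: G(10) = 2.
Combined Grundy value = 0 ⊕ 2 = 2.

2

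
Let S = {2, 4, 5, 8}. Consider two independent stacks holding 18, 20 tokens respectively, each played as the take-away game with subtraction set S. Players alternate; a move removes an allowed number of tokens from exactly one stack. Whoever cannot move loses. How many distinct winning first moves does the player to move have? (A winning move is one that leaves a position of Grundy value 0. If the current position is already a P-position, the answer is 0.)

All stacks use S = {2, 4, 5, 8}:
G(0) = 0
G(1) = mex{} = 0
G(2) = mex{0} = 1
G(3) = mex{0} = 1
G(4) = mex{1,0} = 2
G(5) = mex{1,0,0} = 2
G(6) = mex{2,1,0} = 3
G(7) = mex{2,1,1} = 0
G(8) = mex{3,2,1,0} = 4
G(9) = mex{0,2,2,0} = 1
G(10) = mex{4,3,2,1} = 0
G(11) = mex{1,0,3,1} = 2
G(12) = mex{0,4,0,2} = 1
G(13) = mex{2,1,4,2} = 0
G(14) = mex{1,0,1,3} = 2
G(15) = mex{0,2,0,0} = 1
G(16) = mex{2,1,2,4} = 0
G(17) = mex{1,0,1,1} = 2
G(18) = mex{0,2,0,0} = 1
G(19) = mex{2,1,2,2} = 0
G(20) = mex{1,0,1,1} = 2
Stack A: G(18) = 1.
Stack B: G(20) = 2.
Combined Grundy value = 1 ⊕ 2 = 3.
A winning move leaves total XOR = 0, i.e. changes one component's Grundy value g to g ⊕ X where X is the current total.
Stack A: need g' = 1⊕3 = 2. Options: 18−2→G=0, 18−4→G=2, 18−5→G=0, 18−8→G=0. Hits: 1.
Stack B: need g' = 2⊕3 = 1. Options: 20−2→G=1, 20−4→G=0, 20−5→G=1, 20−8→G=1. Hits: 3.

4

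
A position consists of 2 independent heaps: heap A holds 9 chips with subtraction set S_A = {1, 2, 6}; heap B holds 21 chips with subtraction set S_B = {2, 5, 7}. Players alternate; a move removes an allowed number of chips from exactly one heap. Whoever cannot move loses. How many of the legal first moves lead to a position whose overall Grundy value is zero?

0

Heap A, S = {1, 2, 6}:
G(0) = 0
G(1) = mex{0} = 1
G(2) = mex{1,0} = 2
G(3) = mex{2,1} = 0
G(4) = mex{0,2} = 1
G(5) = mex{1,0} = 2
G(6) = mex{2,1,0} = 3
G(7) = mex{3,2,1} = 0
G(8) = mex{0,3,2} = 1
G(9) = mex{1,0,0} = 2
G_A(9) = 2.
Heap B, S = {2, 5, 7}:
G(0) = 0
G(1) = mex{} = 0
G(2) = mex{0} = 1
G(3) = mex{0} = 1
G(4) = mex{1} = 0
G(5) = mex{1,0} = 2
G(6) = mex{0,0} = 1
G(7) = mex{2,1,0} = 3
G(8) = mex{1,1,0} = 2
G(9) = mex{3,0,1} = 2
G(10) = mex{2,2,1} = 0
G(11) = mex{2,1,0} = 3
G(12) = mex{0,3,2} = 1
G(13) = mex{3,2,1} = 0
G(14) = mex{1,2,3} = 0
G(15) = mex{0,0,2} = 1
G(16) = mex{0,3,2} = 1
G(17) = mex{1,1,0} = 2
G(18) = mex{1,0,3} = 2
G(19) = mex{2,0,1} = 3
G(20) = mex{2,1,0} = 3
G(21) = mex{3,1,0} = 2
G_B(21) = 2.
Combined Grundy value = 2 ⊕ 2 = 0.
A winning move leaves total XOR = 0, i.e. changes one component's Grundy value g to g ⊕ X where X is the current total.
Heap A: target g' = 2⊕0 = 2, but every legal move changes the Grundy value (mex property), so 0 moves.
Heap B: target g' = 2⊕0 = 2, but every legal move changes the Grundy value (mex property), so 0 moves.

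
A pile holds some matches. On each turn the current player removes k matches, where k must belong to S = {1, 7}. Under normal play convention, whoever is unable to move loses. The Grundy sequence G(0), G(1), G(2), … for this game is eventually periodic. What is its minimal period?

G(0) = 0
G(1) = mex{0} = 1
G(2) = mex{1} = 0
G(3) = mex{0} = 1
G(4) = mex{1} = 0
G(5) = mex{0} = 1
G(6) = mex{1} = 0
G(7) = mex{0,0} = 1
G(8) = mex{1,1} = 0
G(9) = mex{0,0} = 1
G(10) = mex{1,1} = 0
G(11) = mex{0,0} = 1
G(12) = mex{1,1} = 0
G(13) = mex{0,0} = 1
G(14) = mex{1,1} = 0
G(n+2) = G(n) holds for n = 0,…,6 (a full window of length max(S) = 7), so the sequence is purely periodic with period 2.

2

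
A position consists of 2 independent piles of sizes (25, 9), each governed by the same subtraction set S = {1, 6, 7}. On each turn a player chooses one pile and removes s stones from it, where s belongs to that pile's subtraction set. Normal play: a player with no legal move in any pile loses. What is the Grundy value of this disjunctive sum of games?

All piles use S = {1, 6, 7}:
n :  0  1  2  3  4  5  6  7  8  9 10 11 12 13 14 15 16 17 18 19 20 21 22 23 24 25
G :  0  1  0  1  0  1  2  3  2  3  2  3  0  1  0  1  0  1  2  3  2  3  2  3  0  1
Pile A: G(25) = 1.
Pile B: G(9) = 3.
Combined Grundy value = 1 ⊕ 3 = 2.

2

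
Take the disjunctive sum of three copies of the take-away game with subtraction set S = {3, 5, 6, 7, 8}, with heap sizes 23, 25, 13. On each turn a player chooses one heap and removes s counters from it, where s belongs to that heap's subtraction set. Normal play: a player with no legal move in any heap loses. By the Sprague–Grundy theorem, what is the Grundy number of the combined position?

All heaps use S = {3, 5, 6, 7, 8}:
G(0) = 0
G(1) = mex{} = 0
G(2) = mex{} = 0
G(3) = mex{0} = 1
G(4) = mex{0} = 1
G(5) = mex{0,0} = 1
G(6) = mex{1,0,0} = 2
G(7) = mex{1,0,0,0} = 2
G(8) = mex{1,1,0,0,0} = 2
G(9) = mex{2,1,1,0,0} = 3
G(10) = mex{2,1,1,1,0} = 3
G(11) = mex{2,2,1,1,1} = 0
G(12) = mex{3,2,2,1,1} = 0
G(13) = mex{3,2,2,2,1} = 0
G(14) = mex{0,3,2,2,2} = 1
G(15) = mex{0,3,3,2,2} = 1
G(16) = mex{0,0,3,3,2} = 1
G(17) = mex{1,0,0,3,3} = 2
G(18) = mex{1,0,0,0,3} = 2
G(19) = mex{1,1,0,0,0} = 2
G(20) = mex{2,1,1,0,0} = 3
G(21) = mex{2,1,1,1,0} = 3
G(22) = mex{2,2,1,1,1} = 0
G(23) = mex{3,2,2,1,1} = 0
G(24) = mex{3,2,2,2,1} = 0
G(25) = mex{0,3,2,2,2} = 1
Heap A: G(23) = 0.
Heap B: G(25) = 1.
Heap C: G(13) = 0.
Combined Grundy value = 0 ⊕ 1 ⊕ 0 = 1.

1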